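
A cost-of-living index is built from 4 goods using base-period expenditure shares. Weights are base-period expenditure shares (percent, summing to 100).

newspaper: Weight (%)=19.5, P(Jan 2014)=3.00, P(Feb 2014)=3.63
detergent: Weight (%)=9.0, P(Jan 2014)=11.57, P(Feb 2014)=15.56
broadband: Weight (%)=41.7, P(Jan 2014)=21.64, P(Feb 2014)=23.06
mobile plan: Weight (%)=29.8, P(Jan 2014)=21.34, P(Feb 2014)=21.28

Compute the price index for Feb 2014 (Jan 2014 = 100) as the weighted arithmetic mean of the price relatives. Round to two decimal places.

newspaper: 19.5 × (3.63/3.00) = 19.5 × 1.210000 = 23.5950
detergent: 9.0 × (15.56/11.57) = 9.0 × 1.344857 = 12.1037
broadband: 41.7 × (23.06/21.64) = 41.7 × 1.065619 = 44.4363
mobile plan: 29.8 × (21.28/21.34) = 29.8 × 0.997188 = 29.7162
Index = Σ wᵢ·(p₁ᵢ/p₀ᵢ) = 23.5950 + 12.1037 + 44.4363 + 29.7162 = 109.8513

109.85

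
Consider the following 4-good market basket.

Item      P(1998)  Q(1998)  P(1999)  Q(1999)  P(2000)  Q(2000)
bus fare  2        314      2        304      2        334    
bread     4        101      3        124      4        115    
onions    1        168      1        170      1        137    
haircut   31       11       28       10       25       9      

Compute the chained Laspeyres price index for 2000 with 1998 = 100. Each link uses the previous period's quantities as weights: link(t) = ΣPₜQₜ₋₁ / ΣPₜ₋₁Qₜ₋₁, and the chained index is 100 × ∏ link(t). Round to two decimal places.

97.31

Link 1998→1999:
ΣP(1999)Q(1998) = 2×314 + 3×101 + 1×168 + 28×11 = 628 + 303 + 168 + 308 = 1407
ΣP(1998)Q(1998) = 2×314 + 4×101 + 1×168 + 31×11 = 628 + 404 + 168 + 341 = 1541
link = 1407/1541 = 0.913043
Link 1999→2000:
ΣP(2000)Q(1999) = 2×304 + 4×124 + 1×170 + 25×10 = 608 + 496 + 170 + 250 = 1524
ΣP(1999)Q(1999) = 2×304 + 3×124 + 1×170 + 28×10 = 608 + 372 + 170 + 280 = 1430
link = 1524/1430 = 1.065734
Chained index = 100 × 0.913043 × 1.065734 = 97.3062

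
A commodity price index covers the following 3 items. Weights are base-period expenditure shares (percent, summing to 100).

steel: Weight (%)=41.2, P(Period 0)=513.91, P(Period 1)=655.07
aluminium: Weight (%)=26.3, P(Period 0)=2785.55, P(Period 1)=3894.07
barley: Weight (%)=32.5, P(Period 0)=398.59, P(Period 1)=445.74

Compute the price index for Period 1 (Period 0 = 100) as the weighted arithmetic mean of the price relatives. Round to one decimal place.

125.6

steel: 41.2 × (655.07/513.91) = 41.2 × 1.274678 = 52.5168
aluminium: 26.3 × (3894.07/2785.55) = 26.3 × 1.397954 = 36.7662
barley: 32.5 × (445.74/398.59) = 32.5 × 1.118292 = 36.3445
Index = Σ wᵢ·(p₁ᵢ/p₀ᵢ) = 52.5168 + 36.7662 + 36.3445 = 125.6274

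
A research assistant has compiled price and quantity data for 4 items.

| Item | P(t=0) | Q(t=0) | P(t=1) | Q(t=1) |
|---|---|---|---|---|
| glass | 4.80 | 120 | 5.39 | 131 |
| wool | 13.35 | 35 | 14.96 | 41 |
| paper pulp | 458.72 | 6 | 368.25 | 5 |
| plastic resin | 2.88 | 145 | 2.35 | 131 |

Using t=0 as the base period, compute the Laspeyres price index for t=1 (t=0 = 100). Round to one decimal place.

88.3

Laspeyres price index uses base-period quantities as weights.
ΣP(t=1)·Q(t=0) = 5.39×120 + 14.96×35 + 368.25×6 + 2.35×145 = 646.8 + 523.6 + 2209.5 + 340.75 = 3720.65
ΣP(t=0)·Q(t=0) = 4.80×120 + 13.35×35 + 458.72×6 + 2.88×145 = 576 + 467.25 + 2752.32 + 417.6 = 4213.17
Index = 3720.65 / 4213.17 × 100 = 88.3100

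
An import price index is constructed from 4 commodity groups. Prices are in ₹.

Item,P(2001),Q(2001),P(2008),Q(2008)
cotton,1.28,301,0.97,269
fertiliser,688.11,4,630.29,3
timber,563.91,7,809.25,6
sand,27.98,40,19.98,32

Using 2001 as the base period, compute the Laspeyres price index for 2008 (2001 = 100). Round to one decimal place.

Laspeyres price index uses base-period quantities as weights.
ΣP(2008)·Q(2001) = 0.97×301 + 630.29×4 + 809.25×7 + 19.98×40 = 291.97 + 2521.16 + 5664.75 + 799.2 = 9277.08
ΣP(2001)·Q(2001) = 1.28×301 + 688.11×4 + 563.91×7 + 27.98×40 = 385.28 + 2752.44 + 3947.37 + 1119.2 = 8204.29
Index = 9277.08 / 8204.29 × 100 = 113.0760

113.1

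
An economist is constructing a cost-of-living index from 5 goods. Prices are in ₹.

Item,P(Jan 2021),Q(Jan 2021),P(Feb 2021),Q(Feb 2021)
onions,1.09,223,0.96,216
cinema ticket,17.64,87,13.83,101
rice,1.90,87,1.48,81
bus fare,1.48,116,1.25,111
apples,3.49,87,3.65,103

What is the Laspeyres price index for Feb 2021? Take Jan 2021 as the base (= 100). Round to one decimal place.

83.1

Laspeyres price index uses base-period quantities as weights.
ΣP(Feb 2021)·Q(Jan 2021) = 0.96×223 + 13.83×87 + 1.48×87 + 1.25×116 + 3.65×87 = 214.08 + 1203.21 + 128.76 + 145 + 317.55 = 2008.6
ΣP(Jan 2021)·Q(Jan 2021) = 1.09×223 + 17.64×87 + 1.90×87 + 1.48×116 + 3.49×87 = 243.07 + 1534.68 + 165.3 + 171.68 + 303.63 = 2418.36
Index = 2008.6 / 2418.36 × 100 = 83.0563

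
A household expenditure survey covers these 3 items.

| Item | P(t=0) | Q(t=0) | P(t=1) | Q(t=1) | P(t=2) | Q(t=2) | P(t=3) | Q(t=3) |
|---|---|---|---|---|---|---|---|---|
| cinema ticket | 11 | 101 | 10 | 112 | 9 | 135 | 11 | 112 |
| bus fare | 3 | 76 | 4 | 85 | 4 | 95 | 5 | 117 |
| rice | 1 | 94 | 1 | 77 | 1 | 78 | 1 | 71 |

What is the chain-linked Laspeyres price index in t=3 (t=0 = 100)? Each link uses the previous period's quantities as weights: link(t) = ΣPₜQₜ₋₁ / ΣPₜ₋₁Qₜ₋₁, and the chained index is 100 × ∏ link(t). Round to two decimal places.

Link t=0→t=1:
ΣP(t=1)Q(t=0) = 10×101 + 4×76 + 1×94 = 1010 + 304 + 94 = 1408
ΣP(t=0)Q(t=0) = 11×101 + 3×76 + 1×94 = 1111 + 228 + 94 = 1433
link = 1408/1433 = 0.982554
Link t=1→t=2:
ΣP(t=2)Q(t=1) = 9×112 + 4×85 + 1×77 = 1008 + 340 + 77 = 1425
ΣP(t=1)Q(t=1) = 10×112 + 4×85 + 1×77 = 1120 + 340 + 77 = 1537
link = 1425/1537 = 0.927131
Link t=2→t=3:
ΣP(t=3)Q(t=2) = 11×135 + 5×95 + 1×78 = 1485 + 475 + 78 = 2038
ΣP(t=2)Q(t=2) = 9×135 + 4×95 + 1×78 = 1215 + 380 + 78 = 1673
link = 2038/1673 = 1.218171
Chained index = 100 × 0.982554 × 0.927131 × 1.218171 = 110.9700

110.97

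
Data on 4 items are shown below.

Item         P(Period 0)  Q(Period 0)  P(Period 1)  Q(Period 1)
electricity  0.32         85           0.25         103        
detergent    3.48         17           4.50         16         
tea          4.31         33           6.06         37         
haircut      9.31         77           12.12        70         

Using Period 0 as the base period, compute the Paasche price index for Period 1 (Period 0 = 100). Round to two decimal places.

130.07

Paasche price index uses current-period quantities as weights.
ΣP(Period 1)·Q(Period 1) = 0.25×103 + 4.50×16 + 6.06×37 + 12.12×70 = 25.75 + 72 + 224.22 + 848.4 = 1170.37
ΣP(Period 0)·Q(Period 1) = 0.32×103 + 3.48×16 + 4.31×37 + 9.31×70 = 32.96 + 55.68 + 159.47 + 651.7 = 899.81
Index = 1170.37 / 899.81 × 100 = 130.0686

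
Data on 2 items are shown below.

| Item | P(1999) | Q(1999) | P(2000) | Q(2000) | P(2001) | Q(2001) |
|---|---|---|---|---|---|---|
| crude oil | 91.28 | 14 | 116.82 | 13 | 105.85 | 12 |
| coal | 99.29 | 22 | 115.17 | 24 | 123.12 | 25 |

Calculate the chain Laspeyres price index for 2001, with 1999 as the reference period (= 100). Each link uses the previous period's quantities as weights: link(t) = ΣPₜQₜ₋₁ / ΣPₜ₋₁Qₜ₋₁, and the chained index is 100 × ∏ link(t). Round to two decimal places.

121.77

Link 1999→2000:
ΣP(2000)Q(1999) = 116.82×14 + 115.17×22 = 1635.48 + 2533.74 = 4169.22
ΣP(1999)Q(1999) = 91.28×14 + 99.29×22 = 1277.92 + 2184.38 = 3462.3
link = 4169.22/3462.3 = 1.204176
Link 2000→2001:
ΣP(2001)Q(2000) = 105.85×13 + 123.12×24 = 1376.05 + 2954.88 = 4330.93
ΣP(2000)Q(2000) = 116.82×13 + 115.17×24 = 1518.66 + 2764.08 = 4282.74
link = 4330.93/4282.74 = 1.011252
Chained index = 100 × 1.204176 × 1.011252 = 121.7726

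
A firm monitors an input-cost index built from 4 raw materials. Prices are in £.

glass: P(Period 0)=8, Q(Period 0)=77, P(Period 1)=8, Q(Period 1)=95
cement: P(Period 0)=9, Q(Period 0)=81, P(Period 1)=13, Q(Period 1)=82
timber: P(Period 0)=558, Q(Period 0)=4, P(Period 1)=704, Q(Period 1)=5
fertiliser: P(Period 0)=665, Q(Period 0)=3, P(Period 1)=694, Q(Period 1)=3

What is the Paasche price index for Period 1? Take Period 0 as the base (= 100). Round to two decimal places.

Paasche price index uses current-period quantities as weights.
ΣP(Period 1)·Q(Period 1) = 8×95 + 13×82 + 704×5 + 694×3 = 760 + 1066 + 3520 + 2082 = 7428
ΣP(Period 0)·Q(Period 1) = 8×95 + 9×82 + 558×5 + 665×3 = 760 + 738 + 2790 + 1995 = 6283
Index = 7428 / 6283 × 100 = 118.2238

118.22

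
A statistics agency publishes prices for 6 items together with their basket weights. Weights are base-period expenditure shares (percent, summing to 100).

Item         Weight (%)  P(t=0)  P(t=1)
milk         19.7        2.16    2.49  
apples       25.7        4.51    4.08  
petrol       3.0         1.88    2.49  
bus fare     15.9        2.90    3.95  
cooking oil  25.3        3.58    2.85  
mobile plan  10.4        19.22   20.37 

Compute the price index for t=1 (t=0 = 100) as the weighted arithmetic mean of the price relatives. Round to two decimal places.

milk: 19.7 × (2.49/2.16) = 19.7 × 1.152778 = 22.7097
apples: 25.7 × (4.08/4.51) = 25.7 × 0.904656 = 23.2497
petrol: 3.0 × (2.49/1.88) = 3.0 × 1.324468 = 3.9734
bus fare: 15.9 × (3.95/2.90) = 15.9 × 1.362069 = 21.6569
cooking oil: 25.3 × (2.85/3.58) = 25.3 × 0.796089 = 20.1411
mobile plan: 10.4 × (20.37/19.22) = 10.4 × 1.059834 = 11.0223
Index = Σ wᵢ·(p₁ᵢ/p₀ᵢ) = 22.7097 + 23.2497 + 3.9734 + 21.6569 + 20.1411 + 11.0223 = 102.7530

102.75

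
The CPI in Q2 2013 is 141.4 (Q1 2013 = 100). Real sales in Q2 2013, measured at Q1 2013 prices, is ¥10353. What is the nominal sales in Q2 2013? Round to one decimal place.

Nominal = Real × (Index/100) = 10353 × (141.4/100)
        = 10353 × 1.414 = 14639.1420

14639.1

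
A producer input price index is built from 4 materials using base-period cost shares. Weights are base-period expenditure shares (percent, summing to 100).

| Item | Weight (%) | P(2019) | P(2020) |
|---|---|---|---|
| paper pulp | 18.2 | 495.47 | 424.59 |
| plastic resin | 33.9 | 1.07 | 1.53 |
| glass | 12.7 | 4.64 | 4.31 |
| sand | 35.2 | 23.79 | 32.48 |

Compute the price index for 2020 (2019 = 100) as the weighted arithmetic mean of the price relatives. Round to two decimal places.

paper pulp: 18.2 × (424.59/495.47) = 18.2 × 0.856944 = 15.5964
plastic resin: 33.9 × (1.53/1.07) = 33.9 × 1.429907 = 48.4738
glass: 12.7 × (4.31/4.64) = 12.7 × 0.928879 = 11.7968
sand: 35.2 × (32.48/23.79) = 35.2 × 1.365280 = 48.0578
Index = Σ wᵢ·(p₁ᵢ/p₀ᵢ) = 15.5964 + 48.4738 + 11.7968 + 48.0578 = 123.9248

123.92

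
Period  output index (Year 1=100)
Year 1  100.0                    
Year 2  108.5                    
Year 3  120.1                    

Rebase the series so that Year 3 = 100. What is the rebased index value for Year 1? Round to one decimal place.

83.3

Rebased(Year 1) = 100.0 / 120.1 × 100 = 83.2639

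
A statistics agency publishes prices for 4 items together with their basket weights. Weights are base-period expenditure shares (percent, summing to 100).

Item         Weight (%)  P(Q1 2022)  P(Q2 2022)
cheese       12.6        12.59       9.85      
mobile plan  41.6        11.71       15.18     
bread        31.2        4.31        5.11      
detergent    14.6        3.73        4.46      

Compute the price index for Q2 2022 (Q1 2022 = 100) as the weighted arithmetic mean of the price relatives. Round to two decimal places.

cheese: 12.6 × (9.85/12.59) = 12.6 × 0.782367 = 9.8578
mobile plan: 41.6 × (15.18/11.71) = 41.6 × 1.296328 = 53.9272
bread: 31.2 × (5.11/4.31) = 31.2 × 1.185615 = 36.9912
detergent: 14.6 × (4.46/3.73) = 14.6 × 1.195710 = 17.4574
Index = Σ wᵢ·(p₁ᵢ/p₀ᵢ) = 9.8578 + 53.9272 + 36.9912 + 17.4574 = 118.2336

118.23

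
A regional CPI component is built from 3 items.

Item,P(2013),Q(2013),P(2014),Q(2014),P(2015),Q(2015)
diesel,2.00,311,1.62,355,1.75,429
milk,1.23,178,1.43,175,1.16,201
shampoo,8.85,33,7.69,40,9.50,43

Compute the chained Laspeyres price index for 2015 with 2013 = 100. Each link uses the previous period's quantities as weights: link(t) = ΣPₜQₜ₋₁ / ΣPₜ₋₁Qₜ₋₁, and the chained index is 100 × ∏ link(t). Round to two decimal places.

Link 2013→2014:
ΣP(2014)Q(2013) = 1.62×311 + 1.43×178 + 7.69×33 = 503.82 + 254.54 + 253.77 = 1012.13
ΣP(2013)Q(2013) = 2.00×311 + 1.23×178 + 8.85×33 = 622 + 218.94 + 292.05 = 1132.99
link = 1012.13/1132.99 = 0.893327
Link 2014→2015:
ΣP(2015)Q(2014) = 1.75×355 + 1.16×175 + 9.50×40 = 621.25 + 203 + 380 = 1204.25
ΣP(2014)Q(2014) = 1.62×355 + 1.43×175 + 7.69×40 = 575.1 + 250.25 + 307.6 = 1132.95
link = 1204.25/1132.95 = 1.062933
Chained index = 100 × 0.893327 × 1.062933 = 94.9546

94.95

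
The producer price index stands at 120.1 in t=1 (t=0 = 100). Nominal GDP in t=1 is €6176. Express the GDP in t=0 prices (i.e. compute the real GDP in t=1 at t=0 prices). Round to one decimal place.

Real = Nominal ÷ (Index/100) = 6176 ÷ (120.1/100)
     = 6176 ÷ 1.201 = 5142.3813

5142.4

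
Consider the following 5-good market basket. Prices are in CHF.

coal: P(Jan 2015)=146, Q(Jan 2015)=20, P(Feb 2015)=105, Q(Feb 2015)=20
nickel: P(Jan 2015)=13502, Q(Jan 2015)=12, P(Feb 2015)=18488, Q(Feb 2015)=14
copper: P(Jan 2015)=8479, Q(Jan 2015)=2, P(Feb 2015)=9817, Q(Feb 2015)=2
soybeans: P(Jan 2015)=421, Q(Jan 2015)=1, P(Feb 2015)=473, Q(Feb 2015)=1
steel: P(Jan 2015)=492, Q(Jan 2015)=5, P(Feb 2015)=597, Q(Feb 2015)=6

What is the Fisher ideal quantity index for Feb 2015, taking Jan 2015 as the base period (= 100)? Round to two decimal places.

115.04

Laspeyres component (base-period weights):
ΣP(Jan 2015)Q(Feb 2015) = 146×20 + 13502×14 + 8479×2 + 421×1 + 492×6 = 2920 + 189028 + 16958 + 421 + 2952 = 212279
ΣP(Jan 2015)Q(Jan 2015) = 146×20 + 13502×12 + 8479×2 + 421×1 + 492×5 = 2920 + 162024 + 16958 + 421 + 2460 = 184783
L = 212279 / 184783 × 100 = 114.8802
Paasche component (current-period weights):
ΣP(Feb 2015)Q(Feb 2015) = 105×20 + 18488×14 + 9817×2 + 473×1 + 597×6 = 2100 + 258832 + 19634 + 473 + 3582 = 284621
ΣP(Feb 2015)Q(Jan 2015) = 105×20 + 18488×12 + 9817×2 + 473×1 + 597×5 = 2100 + 221856 + 19634 + 473 + 2985 = 247048
P = 284621 / 247048 × 100 = 115.2088
Fisher = √(L × P) = √(114.8802 × 115.2088) = 115.0444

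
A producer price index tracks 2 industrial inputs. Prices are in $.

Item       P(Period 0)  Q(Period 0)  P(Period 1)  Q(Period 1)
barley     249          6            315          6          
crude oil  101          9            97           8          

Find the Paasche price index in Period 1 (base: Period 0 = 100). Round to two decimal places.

Paasche price index uses current-period quantities as weights.
ΣP(Period 1)·Q(Period 1) = 315×6 + 97×8 = 1890 + 776 = 2666
ΣP(Period 0)·Q(Period 1) = 249×6 + 101×8 = 1494 + 808 = 2302
Index = 2666 / 2302 × 100 = 115.8123

115.81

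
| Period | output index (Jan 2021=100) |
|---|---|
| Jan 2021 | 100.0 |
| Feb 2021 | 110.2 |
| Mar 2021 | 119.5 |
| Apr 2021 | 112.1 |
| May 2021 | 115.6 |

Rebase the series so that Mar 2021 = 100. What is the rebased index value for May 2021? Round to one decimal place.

Rebased(May 2021) = 115.6 / 119.5 × 100 = 96.7364

96.7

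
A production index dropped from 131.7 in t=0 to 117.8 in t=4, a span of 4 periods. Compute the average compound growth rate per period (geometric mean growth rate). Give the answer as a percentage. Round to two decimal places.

Growth factor = (117.8/131.7)^(1/4) = (0.894457)^(1/4) = 0.972501
Growth rate = 0.972501 − 1 = -0.027499 = -2.7499%

-2.75%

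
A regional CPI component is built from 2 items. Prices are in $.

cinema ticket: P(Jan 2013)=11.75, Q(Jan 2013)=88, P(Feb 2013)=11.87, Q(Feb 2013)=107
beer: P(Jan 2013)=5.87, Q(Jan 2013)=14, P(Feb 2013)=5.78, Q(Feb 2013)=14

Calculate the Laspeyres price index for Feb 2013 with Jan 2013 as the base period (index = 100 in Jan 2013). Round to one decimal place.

Laspeyres price index uses base-period quantities as weights.
ΣP(Feb 2013)·Q(Jan 2013) = 11.87×88 + 5.78×14 = 1044.56 + 80.92 = 1125.48
ΣP(Jan 2013)·Q(Jan 2013) = 11.75×88 + 5.87×14 = 1034 + 82.18 = 1116.18
Index = 1125.48 / 1116.18 × 100 = 100.8332

100.8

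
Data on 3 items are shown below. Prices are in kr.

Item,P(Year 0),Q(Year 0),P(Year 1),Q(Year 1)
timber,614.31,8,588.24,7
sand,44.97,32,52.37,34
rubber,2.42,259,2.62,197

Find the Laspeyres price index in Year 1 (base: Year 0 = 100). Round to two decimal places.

101.15

Laspeyres price index uses base-period quantities as weights.
ΣP(Year 1)·Q(Year 0) = 588.24×8 + 52.37×32 + 2.62×259 = 4705.92 + 1675.84 + 678.58 = 7060.34
ΣP(Year 0)·Q(Year 0) = 614.31×8 + 44.97×32 + 2.42×259 = 4914.48 + 1439.04 + 626.78 = 6980.3
Index = 7060.34 / 6980.3 × 100 = 101.1467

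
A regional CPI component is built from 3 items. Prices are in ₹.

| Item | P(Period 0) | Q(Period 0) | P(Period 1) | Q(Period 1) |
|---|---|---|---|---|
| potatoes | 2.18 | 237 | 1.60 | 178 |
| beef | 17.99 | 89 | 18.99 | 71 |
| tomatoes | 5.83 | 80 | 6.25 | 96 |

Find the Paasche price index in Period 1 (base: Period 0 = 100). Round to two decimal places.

Paasche price index uses current-period quantities as weights.
ΣP(Period 1)·Q(Period 1) = 1.60×178 + 18.99×71 + 6.25×96 = 284.8 + 1348.29 + 600 = 2233.09
ΣP(Period 0)·Q(Period 1) = 2.18×178 + 17.99×71 + 5.83×96 = 388.04 + 1277.29 + 559.68 = 2225.01
Index = 2233.09 / 2225.01 × 100 = 100.3631

100.36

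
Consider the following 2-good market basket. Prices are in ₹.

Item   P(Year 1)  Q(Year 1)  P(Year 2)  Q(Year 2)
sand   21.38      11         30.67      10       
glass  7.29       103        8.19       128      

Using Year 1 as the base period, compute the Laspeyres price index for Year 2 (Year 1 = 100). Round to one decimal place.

119.8

Laspeyres price index uses base-period quantities as weights.
ΣP(Year 2)·Q(Year 1) = 30.67×11 + 8.19×103 = 337.37 + 843.57 = 1180.94
ΣP(Year 1)·Q(Year 1) = 21.38×11 + 7.29×103 = 235.18 + 750.87 = 986.05
Index = 1180.94 / 986.05 × 100 = 119.7647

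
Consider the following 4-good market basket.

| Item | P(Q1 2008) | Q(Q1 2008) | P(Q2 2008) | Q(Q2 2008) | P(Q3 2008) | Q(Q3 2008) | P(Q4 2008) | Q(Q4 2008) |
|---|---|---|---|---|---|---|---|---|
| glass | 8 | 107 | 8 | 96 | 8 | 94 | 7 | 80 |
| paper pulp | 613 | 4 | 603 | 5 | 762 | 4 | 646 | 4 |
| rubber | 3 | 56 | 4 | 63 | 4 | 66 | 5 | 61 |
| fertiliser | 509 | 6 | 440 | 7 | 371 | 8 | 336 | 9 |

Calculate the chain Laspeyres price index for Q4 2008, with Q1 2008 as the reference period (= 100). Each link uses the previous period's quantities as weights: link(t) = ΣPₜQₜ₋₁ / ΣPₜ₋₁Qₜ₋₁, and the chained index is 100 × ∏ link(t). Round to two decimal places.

Link Q1 2008→Q2 2008:
ΣP(Q2 2008)Q(Q1 2008) = 8×107 + 603×4 + 4×56 + 440×6 = 856 + 2412 + 224 + 2640 = 6132
ΣP(Q1 2008)Q(Q1 2008) = 8×107 + 613×4 + 3×56 + 509×6 = 856 + 2452 + 168 + 3054 = 6530
link = 6132/6530 = 0.939051
Link Q2 2008→Q3 2008:
ΣP(Q3 2008)Q(Q2 2008) = 8×96 + 762×5 + 4×63 + 371×7 = 768 + 3810 + 252 + 2597 = 7427
ΣP(Q2 2008)Q(Q2 2008) = 8×96 + 603×5 + 4×63 + 440×7 = 768 + 3015 + 252 + 3080 = 7115
link = 7427/7115 = 1.043851
Link Q3 2008→Q4 2008:
ΣP(Q4 2008)Q(Q3 2008) = 7×94 + 646×4 + 5×66 + 336×8 = 658 + 2584 + 330 + 2688 = 6260
ΣP(Q3 2008)Q(Q3 2008) = 8×94 + 762×4 + 4×66 + 371×8 = 752 + 3048 + 264 + 2968 = 7032
link = 6260/7032 = 0.890216
Chained index = 100 × 0.939051 × 1.043851 × 0.890216 = 87.2616

87.26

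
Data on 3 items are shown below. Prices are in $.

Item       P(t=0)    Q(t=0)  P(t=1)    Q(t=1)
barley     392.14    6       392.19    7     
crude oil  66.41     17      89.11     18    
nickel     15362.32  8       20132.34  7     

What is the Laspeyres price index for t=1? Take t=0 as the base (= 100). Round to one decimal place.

Laspeyres price index uses base-period quantities as weights.
ΣP(t=1)·Q(t=0) = 392.19×6 + 89.11×17 + 20132.34×8 = 2353.14 + 1514.87 + 161058.72 = 164926.73
ΣP(t=0)·Q(t=0) = 392.14×6 + 66.41×17 + 15362.32×8 = 2352.84 + 1128.97 + 122898.56 = 126380.37
Index = 164926.73 / 126380.37 × 100 = 130.5003

130.5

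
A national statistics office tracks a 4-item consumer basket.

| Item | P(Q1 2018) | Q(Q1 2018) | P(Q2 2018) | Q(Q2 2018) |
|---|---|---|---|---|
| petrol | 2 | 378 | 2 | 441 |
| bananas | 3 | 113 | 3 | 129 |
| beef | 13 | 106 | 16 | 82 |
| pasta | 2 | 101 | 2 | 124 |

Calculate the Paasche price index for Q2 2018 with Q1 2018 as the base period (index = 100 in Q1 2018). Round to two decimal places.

Paasche price index uses current-period quantities as weights.
ΣP(Q2 2018)·Q(Q2 2018) = 2×441 + 3×129 + 16×82 + 2×124 = 882 + 387 + 1312 + 248 = 2829
ΣP(Q1 2018)·Q(Q2 2018) = 2×441 + 3×129 + 13×82 + 2×124 = 882 + 387 + 1066 + 248 = 2583
Index = 2829 / 2583 × 100 = 109.5238

109.52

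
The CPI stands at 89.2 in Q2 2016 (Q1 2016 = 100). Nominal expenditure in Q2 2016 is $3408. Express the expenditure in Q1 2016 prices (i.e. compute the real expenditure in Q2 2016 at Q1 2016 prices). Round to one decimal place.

Real = Nominal ÷ (Index/100) = 3408 ÷ (89.2/100)
     = 3408 ÷ 0.892 = 3820.6278

3820.6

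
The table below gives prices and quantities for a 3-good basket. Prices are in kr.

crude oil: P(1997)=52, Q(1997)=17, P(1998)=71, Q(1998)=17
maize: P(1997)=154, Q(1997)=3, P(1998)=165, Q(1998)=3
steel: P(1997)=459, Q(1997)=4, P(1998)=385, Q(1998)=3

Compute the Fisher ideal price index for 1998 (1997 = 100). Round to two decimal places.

103.39

Laspeyres component (base-period weights):
ΣP(1998)Q(1997) = 71×17 + 165×3 + 385×4 = 1207 + 495 + 1540 = 3242
ΣP(1997)Q(1997) = 52×17 + 154×3 + 459×4 = 884 + 462 + 1836 = 3182
L = 3242 / 3182 × 100 = 101.8856
Paasche component (current-period weights):
ΣP(1998)Q(1998) = 71×17 + 165×3 + 385×3 = 1207 + 495 + 1155 = 2857
ΣP(1997)Q(1998) = 52×17 + 154×3 + 459×3 = 884 + 462 + 1377 = 2723
P = 2857 / 2723 × 100 = 104.9210
Fisher = √(L × P) = √(101.8856 × 104.9210) = 103.3922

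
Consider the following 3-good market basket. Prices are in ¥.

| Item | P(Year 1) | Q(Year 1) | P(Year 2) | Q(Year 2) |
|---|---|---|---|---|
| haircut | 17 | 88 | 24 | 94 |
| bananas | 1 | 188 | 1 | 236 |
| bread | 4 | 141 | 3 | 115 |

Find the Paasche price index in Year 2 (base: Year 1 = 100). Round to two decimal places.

Paasche price index uses current-period quantities as weights.
ΣP(Year 2)·Q(Year 2) = 24×94 + 1×236 + 3×115 = 2256 + 236 + 345 = 2837
ΣP(Year 1)·Q(Year 2) = 17×94 + 1×236 + 4×115 = 1598 + 236 + 460 = 2294
Index = 2837 / 2294 × 100 = 123.6704

123.67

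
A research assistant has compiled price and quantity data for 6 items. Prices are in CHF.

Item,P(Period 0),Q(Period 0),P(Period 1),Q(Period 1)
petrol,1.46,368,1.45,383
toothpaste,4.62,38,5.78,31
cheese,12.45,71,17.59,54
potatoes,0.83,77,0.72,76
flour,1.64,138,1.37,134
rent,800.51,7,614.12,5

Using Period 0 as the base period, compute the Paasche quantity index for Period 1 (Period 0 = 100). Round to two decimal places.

Paasche quantity index uses current-period prices as weights.
ΣP(Period 1)·Q(Period 1) = 1.45×383 + 5.78×31 + 17.59×54 + 0.72×76 + 1.37×134 + 614.12×5 = 555.35 + 179.18 + 949.86 + 54.72 + 183.58 + 3070.6 = 4993.29
ΣP(Period 1)·Q(Period 0) = 1.45×368 + 5.78×38 + 17.59×71 + 0.72×77 + 1.37×138 + 614.12×7 = 533.6 + 219.64 + 1248.89 + 55.44 + 189.06 + 4298.84 = 6545.47
Index = 4993.29 / 6545.47 × 100 = 76.2862

76.29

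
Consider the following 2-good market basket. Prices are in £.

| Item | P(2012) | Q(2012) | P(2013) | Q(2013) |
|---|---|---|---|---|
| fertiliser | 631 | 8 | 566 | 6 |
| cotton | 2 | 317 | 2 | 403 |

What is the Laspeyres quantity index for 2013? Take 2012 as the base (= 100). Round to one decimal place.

Laspeyres quantity index uses base-period prices as weights.
ΣP(2012)·Q(2013) = 631×6 + 2×403 = 3786 + 806 = 4592
ΣP(2012)·Q(2012) = 631×8 + 2×317 = 5048 + 634 = 5682
Index = 4592 / 5682 × 100 = 80.8166

80.8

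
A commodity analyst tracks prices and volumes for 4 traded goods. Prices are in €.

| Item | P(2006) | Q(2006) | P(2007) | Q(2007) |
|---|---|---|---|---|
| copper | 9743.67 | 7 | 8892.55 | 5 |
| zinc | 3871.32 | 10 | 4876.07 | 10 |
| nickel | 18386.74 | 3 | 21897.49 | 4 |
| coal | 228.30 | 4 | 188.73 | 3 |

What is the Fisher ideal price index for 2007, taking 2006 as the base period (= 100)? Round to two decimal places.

110.52

Laspeyres component (base-period weights):
ΣP(2007)Q(2006) = 8892.55×7 + 4876.07×10 + 21897.49×3 + 188.73×4 = 62247.85 + 48760.7 + 65692.47 + 754.92 = 177455.94
ΣP(2006)Q(2006) = 9743.67×7 + 3871.32×10 + 18386.74×3 + 228.30×4 = 68205.69 + 38713.2 + 55160.22 + 913.2 = 162992.31
L = 177455.94 / 162992.31 × 100 = 108.8738
Paasche component (current-period weights):
ΣP(2007)Q(2007) = 8892.55×5 + 4876.07×10 + 21897.49×4 + 188.73×3 = 44462.75 + 48760.7 + 87589.96 + 566.19 = 181379.6
ΣP(2006)Q(2007) = 9743.67×5 + 3871.32×10 + 18386.74×4 + 228.30×3 = 48718.35 + 38713.2 + 73546.96 + 684.9 = 161663.41
P = 181379.6 / 161663.41 × 100 = 112.1958
Fisher = √(L × P) = √(108.8738 × 112.1958) = 110.5223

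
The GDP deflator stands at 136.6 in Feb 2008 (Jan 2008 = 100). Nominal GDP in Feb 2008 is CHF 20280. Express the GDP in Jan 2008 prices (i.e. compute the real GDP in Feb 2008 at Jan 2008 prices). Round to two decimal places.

14846.27

Real = Nominal ÷ (Index/100) = 20280 ÷ (136.6/100)
     = 20280 ÷ 1.366 = 14846.2665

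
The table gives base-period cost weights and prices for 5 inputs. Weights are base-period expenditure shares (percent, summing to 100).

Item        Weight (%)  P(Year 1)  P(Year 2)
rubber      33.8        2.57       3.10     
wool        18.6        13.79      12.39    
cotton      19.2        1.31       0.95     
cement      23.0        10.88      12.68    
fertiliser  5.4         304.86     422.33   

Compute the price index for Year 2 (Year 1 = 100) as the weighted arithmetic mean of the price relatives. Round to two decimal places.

105.69

rubber: 33.8 × (3.10/2.57) = 33.8 × 1.206226 = 40.7704
wool: 18.6 × (12.39/13.79) = 18.6 × 0.898477 = 16.7117
cotton: 19.2 × (0.95/1.31) = 19.2 × 0.725191 = 13.9237
cement: 23.0 × (12.68/10.88) = 23.0 × 1.165441 = 26.8051
fertiliser: 5.4 × (422.33/304.86) = 5.4 × 1.385324 = 7.4808
Index = Σ wᵢ·(p₁ᵢ/p₀ᵢ) = 40.7704 + 16.7117 + 13.9237 + 26.8051 + 7.4808 = 105.6917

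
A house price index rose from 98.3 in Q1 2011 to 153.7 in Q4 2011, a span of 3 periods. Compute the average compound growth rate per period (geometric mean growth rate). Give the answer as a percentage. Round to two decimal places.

Growth factor = (153.7/98.3)^(1/3) = (1.563581)^(1/3) = 1.160665
Growth rate = 1.160665 − 1 = 0.160665 = 16.0665%

16.07%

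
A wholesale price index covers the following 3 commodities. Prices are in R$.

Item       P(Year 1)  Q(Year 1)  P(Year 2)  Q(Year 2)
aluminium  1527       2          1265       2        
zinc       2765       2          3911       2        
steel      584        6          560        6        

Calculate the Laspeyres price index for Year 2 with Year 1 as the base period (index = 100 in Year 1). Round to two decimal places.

113.43

Laspeyres price index uses base-period quantities as weights.
ΣP(Year 2)·Q(Year 1) = 1265×2 + 3911×2 + 560×6 = 2530 + 7822 + 3360 = 13712
ΣP(Year 1)·Q(Year 1) = 1527×2 + 2765×2 + 584×6 = 3054 + 5530 + 3504 = 12088
Index = 13712 / 12088 × 100 = 113.4348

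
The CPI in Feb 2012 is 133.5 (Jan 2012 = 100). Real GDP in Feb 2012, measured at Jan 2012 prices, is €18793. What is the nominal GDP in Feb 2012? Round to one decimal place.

Nominal = Real × (Index/100) = 18793 × (133.5/100)
        = 18793 × 1.335 = 25088.6550

25088.7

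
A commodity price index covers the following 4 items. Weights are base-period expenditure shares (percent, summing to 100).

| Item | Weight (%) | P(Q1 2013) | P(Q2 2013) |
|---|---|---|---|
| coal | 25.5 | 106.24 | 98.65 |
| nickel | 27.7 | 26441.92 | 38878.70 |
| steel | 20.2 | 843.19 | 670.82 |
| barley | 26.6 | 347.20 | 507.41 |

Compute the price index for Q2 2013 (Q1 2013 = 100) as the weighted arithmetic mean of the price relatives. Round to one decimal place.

coal: 25.5 × (98.65/106.24) = 25.5 × 0.928558 = 23.6782
nickel: 27.7 × (38878.70/26441.92) = 27.7 × 1.470343 = 40.7285
steel: 20.2 × (670.82/843.19) = 20.2 × 0.795574 = 16.0706
barley: 26.6 × (507.41/347.20) = 26.6 × 1.461434 = 38.8742
Index = Σ wᵢ·(p₁ᵢ/p₀ᵢ) = 23.6782 + 40.7285 + 16.0706 + 38.8742 = 119.3515

119.4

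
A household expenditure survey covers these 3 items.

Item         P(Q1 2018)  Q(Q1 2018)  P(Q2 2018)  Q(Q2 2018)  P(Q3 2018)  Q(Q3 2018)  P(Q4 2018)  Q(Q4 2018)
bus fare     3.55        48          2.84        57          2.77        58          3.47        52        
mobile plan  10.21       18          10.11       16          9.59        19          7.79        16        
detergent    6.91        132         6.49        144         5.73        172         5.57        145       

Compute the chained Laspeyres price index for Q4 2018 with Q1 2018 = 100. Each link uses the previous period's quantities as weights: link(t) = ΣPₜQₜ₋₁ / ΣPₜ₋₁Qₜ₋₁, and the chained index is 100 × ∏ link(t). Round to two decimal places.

Link Q1 2018→Q2 2018:
ΣP(Q2 2018)Q(Q1 2018) = 2.84×48 + 10.11×18 + 6.49×132 = 136.32 + 181.98 + 856.68 = 1174.98
ΣP(Q1 2018)Q(Q1 2018) = 3.55×48 + 10.21×18 + 6.91×132 = 170.4 + 183.78 + 912.12 = 1266.3
link = 1174.98/1266.3 = 0.927884
Link Q2 2018→Q3 2018:
ΣP(Q3 2018)Q(Q2 2018) = 2.77×57 + 9.59×16 + 5.73×144 = 157.89 + 153.44 + 825.12 = 1136.45
ΣP(Q2 2018)Q(Q2 2018) = 2.84×57 + 10.11×16 + 6.49×144 = 161.88 + 161.76 + 934.56 = 1258.2
link = 1136.45/1258.2 = 0.903235
Link Q3 2018→Q4 2018:
ΣP(Q4 2018)Q(Q3 2018) = 3.47×58 + 7.79×19 + 5.57×172 = 201.26 + 148.01 + 958.04 = 1307.31
ΣP(Q3 2018)Q(Q3 2018) = 2.77×58 + 9.59×19 + 5.73×172 = 160.66 + 182.21 + 985.56 = 1328.43
link = 1307.31/1328.43 = 0.984102
Chained index = 100 × 0.927884 × 0.903235 × 0.984102 = 82.4773

82.48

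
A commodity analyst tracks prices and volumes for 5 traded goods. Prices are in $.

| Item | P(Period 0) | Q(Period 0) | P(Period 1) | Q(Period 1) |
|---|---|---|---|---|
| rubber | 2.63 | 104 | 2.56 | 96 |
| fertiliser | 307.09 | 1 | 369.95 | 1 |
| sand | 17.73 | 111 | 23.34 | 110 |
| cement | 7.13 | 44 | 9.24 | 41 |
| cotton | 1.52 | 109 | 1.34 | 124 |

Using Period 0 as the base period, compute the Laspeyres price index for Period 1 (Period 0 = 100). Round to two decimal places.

Laspeyres price index uses base-period quantities as weights.
ΣP(Period 1)·Q(Period 0) = 2.56×104 + 369.95×1 + 23.34×111 + 9.24×44 + 1.34×109 = 266.24 + 369.95 + 2590.74 + 406.56 + 146.06 = 3779.55
ΣP(Period 0)·Q(Period 0) = 2.63×104 + 307.09×1 + 17.73×111 + 7.13×44 + 1.52×109 = 273.52 + 307.09 + 1968.03 + 313.72 + 165.68 = 3028.04
Index = 3779.55 / 3028.04 × 100 = 124.8184

124.82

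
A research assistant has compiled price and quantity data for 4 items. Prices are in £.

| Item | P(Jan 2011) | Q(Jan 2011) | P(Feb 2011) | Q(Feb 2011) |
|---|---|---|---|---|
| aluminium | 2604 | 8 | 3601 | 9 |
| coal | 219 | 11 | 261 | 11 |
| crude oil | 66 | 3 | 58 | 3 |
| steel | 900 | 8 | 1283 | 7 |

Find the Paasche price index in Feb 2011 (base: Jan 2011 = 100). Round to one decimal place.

137.4

Paasche price index uses current-period quantities as weights.
ΣP(Feb 2011)·Q(Feb 2011) = 3601×9 + 261×11 + 58×3 + 1283×7 = 32409 + 2871 + 174 + 8981 = 44435
ΣP(Jan 2011)·Q(Feb 2011) = 2604×9 + 219×11 + 66×3 + 900×7 = 23436 + 2409 + 198 + 6300 = 32343
Index = 44435 / 32343 × 100 = 137.3868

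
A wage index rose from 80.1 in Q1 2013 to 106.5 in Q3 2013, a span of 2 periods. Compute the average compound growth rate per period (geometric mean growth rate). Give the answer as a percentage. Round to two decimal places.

Growth factor = (106.5/80.1)^(1/2) = (1.329588)^(1/2) = 1.153078
Growth rate = 1.153078 − 1 = 0.153078 = 15.3078%

15.31%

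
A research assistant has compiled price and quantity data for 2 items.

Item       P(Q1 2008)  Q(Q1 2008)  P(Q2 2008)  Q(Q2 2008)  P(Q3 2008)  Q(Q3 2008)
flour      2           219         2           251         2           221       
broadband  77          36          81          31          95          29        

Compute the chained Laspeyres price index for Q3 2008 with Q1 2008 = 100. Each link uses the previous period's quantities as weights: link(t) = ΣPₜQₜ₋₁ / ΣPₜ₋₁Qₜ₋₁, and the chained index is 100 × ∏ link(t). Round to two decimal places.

119.54

Link Q1 2008→Q2 2008:
ΣP(Q2 2008)Q(Q1 2008) = 2×219 + 81×36 = 438 + 2916 = 3354
ΣP(Q1 2008)Q(Q1 2008) = 2×219 + 77×36 = 438 + 2772 = 3210
link = 3354/3210 = 1.044860
Link Q2 2008→Q3 2008:
ΣP(Q3 2008)Q(Q2 2008) = 2×251 + 95×31 = 502 + 2945 = 3447
ΣP(Q2 2008)Q(Q2 2008) = 2×251 + 81×31 = 502 + 2511 = 3013
link = 3447/3013 = 1.144042
Chained index = 100 × 1.044860 × 1.144042 = 119.5364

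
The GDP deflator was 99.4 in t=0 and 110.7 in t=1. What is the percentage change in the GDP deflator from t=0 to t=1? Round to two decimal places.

Change = (110.7 − 99.4) / 99.4 × 100
       = 11.3 / 99.4 × 100 = 11.3682%

11.37%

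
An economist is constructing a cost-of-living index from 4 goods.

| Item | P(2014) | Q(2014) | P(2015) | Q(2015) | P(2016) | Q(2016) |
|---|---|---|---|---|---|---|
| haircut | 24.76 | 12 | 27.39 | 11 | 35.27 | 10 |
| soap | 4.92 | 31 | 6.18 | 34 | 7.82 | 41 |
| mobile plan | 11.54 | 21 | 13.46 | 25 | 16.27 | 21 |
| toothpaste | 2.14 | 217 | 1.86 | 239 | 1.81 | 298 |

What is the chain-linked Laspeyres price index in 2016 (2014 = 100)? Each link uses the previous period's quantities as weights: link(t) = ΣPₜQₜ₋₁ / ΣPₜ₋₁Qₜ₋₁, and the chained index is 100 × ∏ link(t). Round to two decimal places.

Link 2014→2015:
ΣP(2015)Q(2014) = 27.39×12 + 6.18×31 + 13.46×21 + 1.86×217 = 328.68 + 191.58 + 282.66 + 403.62 = 1206.54
ΣP(2014)Q(2014) = 24.76×12 + 4.92×31 + 11.54×21 + 2.14×217 = 297.12 + 152.52 + 242.34 + 464.38 = 1156.36
link = 1206.54/1156.36 = 1.043395
Link 2015→2016:
ΣP(2016)Q(2015) = 35.27×11 + 7.82×34 + 16.27×25 + 1.81×239 = 387.97 + 265.88 + 406.75 + 432.59 = 1493.19
ΣP(2015)Q(2015) = 27.39×11 + 6.18×34 + 13.46×25 + 1.86×239 = 301.29 + 210.12 + 336.5 + 444.54 = 1292.45
link = 1493.19/1292.45 = 1.155317
Chained index = 100 × 1.043395 × 1.155317 = 120.5452

120.55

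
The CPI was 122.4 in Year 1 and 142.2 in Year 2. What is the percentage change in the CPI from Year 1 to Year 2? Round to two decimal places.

16.18%

Change = (142.2 − 122.4) / 122.4 × 100
       = 19.8 / 122.4 × 100 = 16.1765%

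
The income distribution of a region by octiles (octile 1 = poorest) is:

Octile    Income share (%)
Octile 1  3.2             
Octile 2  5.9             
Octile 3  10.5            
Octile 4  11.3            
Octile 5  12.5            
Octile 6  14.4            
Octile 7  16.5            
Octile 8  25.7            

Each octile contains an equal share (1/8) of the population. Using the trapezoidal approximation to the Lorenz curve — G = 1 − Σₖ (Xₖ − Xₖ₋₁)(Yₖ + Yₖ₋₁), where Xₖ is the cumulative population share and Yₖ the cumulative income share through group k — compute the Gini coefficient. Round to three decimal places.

0.279

Cumulative income shares Yₖ: 0.0320, 0.0910, 0.1960, 0.3090, 0.4340, 0.5780, 0.7430, 1.0000
Σ (Xₖ−Xₖ₋₁)(Yₖ+Yₖ₋₁) = (1/8)(0.0320+0.0000) + (1/8)(0.0910+0.0320) + (1/8)(0.1960+0.0910) + (1/8)(0.3090+0.1960) + (1/8)(0.4340+0.3090) + (1/8)(0.5780+0.4340) + (1/8)(0.7430+0.5780) + (1/8)(1.0000+0.7430)
  = 0.0040 + 0.0154 + 0.0359 + 0.0631 + 0.0929 + 0.1265 + 0.1651 + 0.2179 = 0.7208
G = 1 − 0.7208 = 0.2792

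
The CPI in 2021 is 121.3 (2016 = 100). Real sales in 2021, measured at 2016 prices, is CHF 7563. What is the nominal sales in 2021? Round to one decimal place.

9173.9

Nominal = Real × (Index/100) = 7563 × (121.3/100)
        = 7563 × 1.213 = 9173.9190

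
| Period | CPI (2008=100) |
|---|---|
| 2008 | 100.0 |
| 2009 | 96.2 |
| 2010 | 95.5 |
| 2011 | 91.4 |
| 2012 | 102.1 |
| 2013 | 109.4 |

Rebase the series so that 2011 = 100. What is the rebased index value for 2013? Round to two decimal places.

119.69

Rebased(2013) = 109.4 / 91.4 × 100 = 119.6937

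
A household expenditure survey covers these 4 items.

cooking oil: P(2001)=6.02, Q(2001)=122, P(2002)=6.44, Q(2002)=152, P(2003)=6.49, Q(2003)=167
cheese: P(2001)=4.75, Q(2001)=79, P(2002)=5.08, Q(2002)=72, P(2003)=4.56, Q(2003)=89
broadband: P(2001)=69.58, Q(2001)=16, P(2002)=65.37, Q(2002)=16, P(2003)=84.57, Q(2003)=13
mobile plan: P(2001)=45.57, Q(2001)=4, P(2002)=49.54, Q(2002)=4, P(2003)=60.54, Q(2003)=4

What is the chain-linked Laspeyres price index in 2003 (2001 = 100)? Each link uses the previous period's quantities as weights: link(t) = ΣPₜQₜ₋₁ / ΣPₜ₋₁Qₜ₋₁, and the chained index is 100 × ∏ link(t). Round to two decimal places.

Link 2001→2002:
ΣP(2002)Q(2001) = 6.44×122 + 5.08×79 + 65.37×16 + 49.54×4 = 785.68 + 401.32 + 1045.92 + 198.16 = 2431.08
ΣP(2001)Q(2001) = 6.02×122 + 4.75×79 + 69.58×16 + 45.57×4 = 734.44 + 375.25 + 1113.28 + 182.28 = 2405.25
link = 2431.08/2405.25 = 1.010739
Link 2002→2003:
ΣP(2003)Q(2002) = 6.49×152 + 4.56×72 + 84.57×16 + 60.54×4 = 986.48 + 328.32 + 1353.12 + 242.16 = 2910.08
ΣP(2002)Q(2002) = 6.44×152 + 5.08×72 + 65.37×16 + 49.54×4 = 978.88 + 365.76 + 1045.92 + 198.16 = 2588.72
link = 2910.08/2588.72 = 1.124139
Chained index = 100 × 1.010739 × 1.124139 = 113.6211

113.62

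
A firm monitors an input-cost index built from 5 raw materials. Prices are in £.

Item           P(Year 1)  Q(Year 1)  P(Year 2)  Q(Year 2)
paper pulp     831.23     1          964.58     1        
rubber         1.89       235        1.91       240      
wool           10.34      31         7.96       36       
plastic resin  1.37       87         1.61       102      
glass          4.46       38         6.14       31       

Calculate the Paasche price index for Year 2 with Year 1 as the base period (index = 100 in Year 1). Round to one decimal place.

Paasche price index uses current-period quantities as weights.
ΣP(Year 2)·Q(Year 2) = 964.58×1 + 1.91×240 + 7.96×36 + 1.61×102 + 6.14×31 = 964.58 + 458.4 + 286.56 + 164.22 + 190.34 = 2064.1
ΣP(Year 1)·Q(Year 2) = 831.23×1 + 1.89×240 + 10.34×36 + 1.37×102 + 4.46×31 = 831.23 + 453.6 + 372.24 + 139.74 + 138.26 = 1935.07
Index = 2064.1 / 1935.07 × 100 = 106.6680

106.7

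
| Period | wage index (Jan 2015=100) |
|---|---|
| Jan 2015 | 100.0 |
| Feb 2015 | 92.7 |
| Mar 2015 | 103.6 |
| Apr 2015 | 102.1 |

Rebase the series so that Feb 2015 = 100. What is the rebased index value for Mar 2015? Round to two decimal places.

Rebased(Mar 2015) = 103.6 / 92.7 × 100 = 111.7584

111.76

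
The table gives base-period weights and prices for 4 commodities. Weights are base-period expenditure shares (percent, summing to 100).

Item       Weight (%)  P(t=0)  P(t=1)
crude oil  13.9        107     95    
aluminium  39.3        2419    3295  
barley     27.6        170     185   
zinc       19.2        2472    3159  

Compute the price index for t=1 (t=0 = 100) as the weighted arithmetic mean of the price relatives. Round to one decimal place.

120.4

crude oil: 13.9 × (95/107) = 13.9 × 0.887850 = 12.3411
aluminium: 39.3 × (3295/2419) = 39.3 × 1.362133 = 53.5318
barley: 27.6 × (185/170) = 27.6 × 1.088235 = 30.0353
zinc: 19.2 × (3159/2472) = 19.2 × 1.277913 = 24.5359
Index = Σ wᵢ·(p₁ᵢ/p₀ᵢ) = 12.3411 + 53.5318 + 30.0353 + 24.5359 = 120.4442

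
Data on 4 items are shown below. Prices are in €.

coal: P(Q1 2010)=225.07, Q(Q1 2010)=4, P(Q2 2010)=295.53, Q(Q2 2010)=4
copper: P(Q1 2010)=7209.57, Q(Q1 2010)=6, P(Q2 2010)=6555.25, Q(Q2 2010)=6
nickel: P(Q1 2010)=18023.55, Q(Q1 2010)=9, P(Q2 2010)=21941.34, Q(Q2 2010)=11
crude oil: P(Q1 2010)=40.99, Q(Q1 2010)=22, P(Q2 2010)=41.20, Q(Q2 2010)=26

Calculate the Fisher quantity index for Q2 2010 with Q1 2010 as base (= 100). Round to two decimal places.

117.95

Laspeyres component (base-period weights):
ΣP(Q1 2010)Q(Q2 2010) = 225.07×4 + 7209.57×6 + 18023.55×11 + 40.99×26 = 900.28 + 43257.42 + 198259.05 + 1065.74 = 243482.49
ΣP(Q1 2010)Q(Q1 2010) = 225.07×4 + 7209.57×6 + 18023.55×9 + 40.99×22 = 900.28 + 43257.42 + 162211.95 + 901.78 = 207271.43
L = 243482.49 / 207271.43 × 100 = 117.4704
Paasche component (current-period weights):
ΣP(Q2 2010)Q(Q2 2010) = 295.53×4 + 6555.25×6 + 21941.34×11 + 41.20×26 = 1182.12 + 39331.5 + 241354.74 + 1071.2 = 282939.56
ΣP(Q2 2010)Q(Q1 2010) = 295.53×4 + 6555.25×6 + 21941.34×9 + 41.20×22 = 1182.12 + 39331.5 + 197472.06 + 906.4 = 238892.08
P = 282939.56 / 238892.08 × 100 = 118.4382
Fisher = √(L × P) = √(117.4704 × 118.4382) = 117.9533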